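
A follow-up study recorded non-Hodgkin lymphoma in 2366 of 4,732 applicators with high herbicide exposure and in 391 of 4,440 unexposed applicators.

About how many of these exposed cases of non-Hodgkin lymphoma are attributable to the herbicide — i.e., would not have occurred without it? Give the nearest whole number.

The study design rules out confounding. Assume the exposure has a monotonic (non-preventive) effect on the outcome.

p₁ = P(outcome | exposed) = 2366/4732 = 0.5
p₀ = P(outcome | unexposed) = 391/4440 = 0.088063
PN = (p₁ − p₀)/p₁ = (0.5 − 0.088063) / 0.5 ≈ 0.82387.
Attributable cases ≈ PN × (exposed cases) = 0.82387 × 2366 ≈ 1949.29.

about 1949 cases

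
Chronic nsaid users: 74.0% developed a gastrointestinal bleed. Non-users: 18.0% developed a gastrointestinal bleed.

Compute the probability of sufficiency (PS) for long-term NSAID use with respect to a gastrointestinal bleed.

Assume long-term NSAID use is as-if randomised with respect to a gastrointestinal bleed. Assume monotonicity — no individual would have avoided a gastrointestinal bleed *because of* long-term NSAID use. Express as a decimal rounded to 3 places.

p₁ = 0.74, p₀ = 0.18.
Under exogeneity and monotonicity, PS = (p₁ − p₀) / (1 − p₀).
PS = (0.74 − 0.18) / (1 − 0.18) = 0.56 / 0.82 ≈ 0.6829

PS ≈ 0.683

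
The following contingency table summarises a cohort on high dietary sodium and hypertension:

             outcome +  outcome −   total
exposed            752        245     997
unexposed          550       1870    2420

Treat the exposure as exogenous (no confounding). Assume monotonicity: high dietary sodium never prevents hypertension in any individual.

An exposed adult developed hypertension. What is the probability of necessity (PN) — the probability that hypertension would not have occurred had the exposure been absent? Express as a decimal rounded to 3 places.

p₁ = P(outcome | exposed) = 752/997 = 0.75426
p₀ = P(outcome | unexposed) = 550/2420 = 0.22727
Under exogeneity and monotonicity, PN = (p₁ − p₀) / p₁.
PN = (0.75426 − 0.22727) / 0.75426 = 0.52699 / 0.75426 ≈ 0.6987

PN ≈ 0.699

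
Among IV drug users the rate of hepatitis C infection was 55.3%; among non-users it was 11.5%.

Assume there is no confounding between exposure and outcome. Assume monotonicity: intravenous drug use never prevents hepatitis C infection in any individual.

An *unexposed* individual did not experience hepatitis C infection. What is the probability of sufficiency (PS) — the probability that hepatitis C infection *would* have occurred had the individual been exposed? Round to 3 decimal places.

p₁ = 0.553, p₀ = 0.115.
Under exogeneity and monotonicity, PS = (p₁ − p₀) / (1 − p₀).
PS = (0.553 − 0.115) / (1 − 0.115) = 0.438 / 0.885 ≈ 0.4949

PS ≈ 0.495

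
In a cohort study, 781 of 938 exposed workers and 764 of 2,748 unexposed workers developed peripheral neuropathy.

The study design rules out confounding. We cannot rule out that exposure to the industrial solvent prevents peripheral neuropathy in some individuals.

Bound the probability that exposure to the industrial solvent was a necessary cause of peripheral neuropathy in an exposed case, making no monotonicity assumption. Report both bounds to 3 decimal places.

p₁ = P(outcome | exposed) = 781/938 = 0.83262
p₀ = P(outcome | unexposed) = 764/2748 = 0.27802
Under exogeneity alone the bounds on PN are max{0,(p₁−p₀)/p₁} ≤ PN ≤ min{1,(1−p₀)/p₁}.
  lower = (p₁ − p₀)/p₁ = 0.5546 / 0.83262 ≈ 0.6661
  upper = min{1, (1 − p₀)/p₁} = 0.72198 / 0.83262 ≈ 0.8671

0.666 ≤ PN ≤ 0.867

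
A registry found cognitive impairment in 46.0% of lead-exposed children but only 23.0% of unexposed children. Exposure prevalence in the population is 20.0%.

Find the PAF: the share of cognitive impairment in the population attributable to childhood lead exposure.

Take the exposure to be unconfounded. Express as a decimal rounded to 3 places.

p₁ = 0.46, p₀ = 0.23.
Overall risk P(Y=1) = π·p₁ + (1−π)·p₀ = 0.2×0.46 + 0.8×0.23 = 0.276.
Under exogeneity, PAF = [P(Y=1) − p₀] / P(Y=1).
PAF = (0.276 − 0.23) / 0.276 ≈ 0.1667

PAF ≈ 0.167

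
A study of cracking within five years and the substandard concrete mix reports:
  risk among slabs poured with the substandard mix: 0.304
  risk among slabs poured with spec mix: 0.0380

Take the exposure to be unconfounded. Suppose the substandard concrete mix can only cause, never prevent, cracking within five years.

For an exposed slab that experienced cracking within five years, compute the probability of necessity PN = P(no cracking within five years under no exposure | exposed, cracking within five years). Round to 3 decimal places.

Let p₁ = 0.304, p₀ = 0.038.
Under exogeneity and monotonicity, PN = (p₁ − p₀) / p₁.
PN = (0.304 − 0.038) / 0.304 = 0.266 / 0.304 ≈ 0.8750

PN ≈ 0.875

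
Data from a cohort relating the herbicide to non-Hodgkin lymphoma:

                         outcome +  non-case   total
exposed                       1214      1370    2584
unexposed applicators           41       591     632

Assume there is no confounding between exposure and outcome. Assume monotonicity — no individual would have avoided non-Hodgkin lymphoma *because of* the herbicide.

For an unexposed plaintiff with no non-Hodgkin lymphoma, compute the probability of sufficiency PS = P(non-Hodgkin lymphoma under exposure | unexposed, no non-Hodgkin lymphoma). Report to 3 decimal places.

PS ≈ 0.433

p₁ = P(outcome | exposed) = 1214/2584 = 0.46981
p₀ = P(outcome | unexposed) = 41/632 = 0.064873
Under exogeneity and monotonicity, PS = (p₁ − p₀) / (1 − p₀).
PS = (0.46981 − 0.064873) / (1 − 0.064873) = 0.40494 / 0.93513 ≈ 0.4330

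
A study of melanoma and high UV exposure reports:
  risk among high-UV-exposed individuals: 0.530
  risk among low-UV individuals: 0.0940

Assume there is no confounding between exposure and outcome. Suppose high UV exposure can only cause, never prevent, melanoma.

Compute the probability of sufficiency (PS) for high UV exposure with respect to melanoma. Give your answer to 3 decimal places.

Let p₁ = 0.53, p₀ = 0.094.
Under exogeneity and monotonicity, PS = (p₁ − p₀) / (1 − p₀).
PS = (0.53 − 0.094) / (1 − 0.094) = 0.436 / 0.906 ≈ 0.4812

PS ≈ 0.481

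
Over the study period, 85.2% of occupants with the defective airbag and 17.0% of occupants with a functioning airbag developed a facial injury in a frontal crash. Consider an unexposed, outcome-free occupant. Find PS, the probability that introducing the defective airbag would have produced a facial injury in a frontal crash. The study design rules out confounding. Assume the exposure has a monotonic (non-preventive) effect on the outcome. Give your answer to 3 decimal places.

p₁ = 0.852, p₀ = 0.17.
Under exogeneity and monotonicity, PS = (p₁ − p₀) / (1 − p₀).
PS = (0.852 − 0.17) / (1 − 0.17) = 0.682 / 0.83 ≈ 0.8217

PS ≈ 0.822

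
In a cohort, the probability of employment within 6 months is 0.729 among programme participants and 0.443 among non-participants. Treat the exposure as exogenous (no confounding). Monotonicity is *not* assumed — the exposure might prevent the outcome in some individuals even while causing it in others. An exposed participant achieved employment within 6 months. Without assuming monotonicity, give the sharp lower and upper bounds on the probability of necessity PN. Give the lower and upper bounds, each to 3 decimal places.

0.392 ≤ PN ≤ 0.764

Let p₁ = 0.729, p₀ = 0.443.
Under exogeneity alone the bounds on PN are max{0,(p₁−p₀)/p₁} ≤ PN ≤ min{1,(1−p₀)/p₁}.
  lower = (p₁ − p₀)/p₁ = 0.286 / 0.729 ≈ 0.3923
  upper = min{1, (1 − p₀)/p₁} = 0.557 / 0.729 ≈ 0.7641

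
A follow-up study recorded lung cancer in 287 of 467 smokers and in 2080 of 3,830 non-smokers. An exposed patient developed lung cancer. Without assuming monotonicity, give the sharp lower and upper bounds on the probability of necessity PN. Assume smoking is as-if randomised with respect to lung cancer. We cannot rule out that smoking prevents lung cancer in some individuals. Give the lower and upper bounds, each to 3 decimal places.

0.116 ≤ PN ≤ 0.743

p₁ = P(outcome | exposed) = 287/467 = 0.61456
p₀ = P(outcome | unexposed) = 2080/3830 = 0.54308
Under exogeneity alone the bounds on PN are max{0,(p₁−p₀)/p₁} ≤ PN ≤ min{1,(1−p₀)/p₁}.
  lower = (p₁ − p₀)/p₁ = 0.07148 / 0.61456 ≈ 0.1163
  upper = min{1, (1 − p₀)/p₁} = 0.45692 / 0.61456 ≈ 0.7435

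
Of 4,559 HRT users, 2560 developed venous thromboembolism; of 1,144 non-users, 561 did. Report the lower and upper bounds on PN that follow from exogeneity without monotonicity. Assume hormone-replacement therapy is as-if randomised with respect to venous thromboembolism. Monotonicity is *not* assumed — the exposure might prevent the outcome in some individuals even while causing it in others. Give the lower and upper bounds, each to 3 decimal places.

p₁ = P(outcome | exposed) = 2560/4559 = 0.56153
p₀ = P(outcome | unexposed) = 561/1144 = 0.49038
Under exogeneity alone the bounds on PN are max{0,(p₁−p₀)/p₁} ≤ PN ≤ min{1,(1−p₀)/p₁}.
  lower = (p₁ − p₀)/p₁ = 0.071142 / 0.56153 ≈ 0.1267
  upper = min{1, (1 − p₀)/p₁} = 0.50962 / 0.56153 ≈ 0.9076

0.127 ≤ PN ≤ 0.908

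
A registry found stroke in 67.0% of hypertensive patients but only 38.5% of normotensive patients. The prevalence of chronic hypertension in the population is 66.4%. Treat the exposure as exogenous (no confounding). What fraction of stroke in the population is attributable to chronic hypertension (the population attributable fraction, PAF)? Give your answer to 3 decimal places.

PAF ≈ 0.330

p₁ = 0.67, p₀ = 0.385.
Overall risk P(Y=1) = π·p₁ + (1−π)·p₀ = 0.664×0.67 + 0.336×0.385 = 0.57424.
Under exogeneity, PAF = [P(Y=1) − p₀] / P(Y=1).
PAF = (0.57424 − 0.385) / 0.57424 ≈ 0.3295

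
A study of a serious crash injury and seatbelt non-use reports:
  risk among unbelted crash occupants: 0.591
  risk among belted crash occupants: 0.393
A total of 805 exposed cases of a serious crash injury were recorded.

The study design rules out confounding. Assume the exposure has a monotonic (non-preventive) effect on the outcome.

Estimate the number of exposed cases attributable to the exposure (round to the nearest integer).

Let p₁ = 0.591, p₀ = 0.393.
PN = (p₁ − p₀)/p₁ = (0.591 − 0.393) / 0.591 ≈ 0.33503.
Attributable cases ≈ PN × (exposed cases) = 0.33503 × 805 ≈ 269.70.

about 270 cases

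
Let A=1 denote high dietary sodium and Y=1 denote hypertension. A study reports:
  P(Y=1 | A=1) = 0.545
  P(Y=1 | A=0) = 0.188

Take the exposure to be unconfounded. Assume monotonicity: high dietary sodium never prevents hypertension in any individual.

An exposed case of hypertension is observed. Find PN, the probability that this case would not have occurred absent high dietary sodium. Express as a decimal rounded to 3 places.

Let p₁ = 0.545, p₀ = 0.188.
Under exogeneity and monotonicity, PN = (p₁ − p₀) / p₁.
PN = (0.545 − 0.188) / 0.545 = 0.357 / 0.545 ≈ 0.6550

PN ≈ 0.655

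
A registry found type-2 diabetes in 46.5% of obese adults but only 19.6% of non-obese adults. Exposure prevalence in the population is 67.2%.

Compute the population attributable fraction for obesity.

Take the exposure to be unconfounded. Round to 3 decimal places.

p₁ = 0.465, p₀ = 0.196.
Overall risk P(Y=1) = π·p₁ + (1−π)·p₀ = 0.672×0.465 + 0.328×0.196 = 0.37677.
Under exogeneity, PAF = [P(Y=1) − p₀] / P(Y=1).
PAF = (0.37677 − 0.196) / 0.37677 ≈ 0.4798

PAF ≈ 0.480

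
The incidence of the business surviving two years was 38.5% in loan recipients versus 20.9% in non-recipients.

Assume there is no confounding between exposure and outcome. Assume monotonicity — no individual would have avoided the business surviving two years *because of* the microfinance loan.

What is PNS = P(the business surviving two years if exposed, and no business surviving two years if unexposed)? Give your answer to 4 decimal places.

PNS ≈ 0.1760

p₁ = 0.385, p₀ = 0.209.
Under exogeneity and monotonicity, PNS = p₁ − p₀.
PNS = 0.385 − 0.209 = 0.176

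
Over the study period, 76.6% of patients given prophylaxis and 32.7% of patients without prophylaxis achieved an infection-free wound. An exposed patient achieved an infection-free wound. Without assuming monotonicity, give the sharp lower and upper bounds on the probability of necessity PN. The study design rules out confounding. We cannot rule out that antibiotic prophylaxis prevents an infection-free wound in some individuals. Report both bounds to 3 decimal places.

p₁ = 0.766, p₀ = 0.327.
Under exogeneity alone the bounds on PN are max{0,(p₁−p₀)/p₁} ≤ PN ≤ min{1,(1−p₀)/p₁}.
  lower = (p₁ − p₀)/p₁ = 0.439 / 0.766 ≈ 0.5731
  upper = min{1, (1 − p₀)/p₁} = 0.673 / 0.766 ≈ 0.8786

0.573 ≤ PN ≤ 0.879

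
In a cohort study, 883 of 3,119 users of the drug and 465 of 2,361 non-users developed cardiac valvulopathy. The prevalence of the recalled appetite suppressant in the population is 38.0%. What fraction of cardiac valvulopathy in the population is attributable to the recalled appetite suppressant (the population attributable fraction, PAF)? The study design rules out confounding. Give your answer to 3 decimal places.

PAF ≈ 0.143

p₁ = P(outcome | exposed) = 883/3119 = 0.2831
p₀ = P(outcome | unexposed) = 465/2361 = 0.19695
Overall risk P(Y=1) = π·p₁ + (1−π)·p₀ = 0.38×0.2831 + 0.62×0.19695 = 0.22969.
Under exogeneity, PAF = [P(Y=1) − p₀] / P(Y=1).
PAF = (0.22969 − 0.19695) / 0.22969 ≈ 0.1425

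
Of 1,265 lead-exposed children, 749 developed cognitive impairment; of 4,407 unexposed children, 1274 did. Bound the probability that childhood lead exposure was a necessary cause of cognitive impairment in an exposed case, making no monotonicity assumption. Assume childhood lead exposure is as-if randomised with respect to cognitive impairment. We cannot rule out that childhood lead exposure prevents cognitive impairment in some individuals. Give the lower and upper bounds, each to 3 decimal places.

0.512 ≤ PN ≤ 1.000

p₁ = P(outcome | exposed) = 749/1265 = 0.59209
p₀ = P(outcome | unexposed) = 1274/4407 = 0.28909
Under exogeneity alone the bounds on PN are max{0,(p₁−p₀)/p₁} ≤ PN ≤ min{1,(1−p₀)/p₁}.
  lower = (p₁ − p₀)/p₁ = 0.30301 / 0.59209 ≈ 0.5118
  upper = min{1, (1 − p₀)/p₁} = 0.71091 / 0.59209 ≈ 1.2007 → capped at 1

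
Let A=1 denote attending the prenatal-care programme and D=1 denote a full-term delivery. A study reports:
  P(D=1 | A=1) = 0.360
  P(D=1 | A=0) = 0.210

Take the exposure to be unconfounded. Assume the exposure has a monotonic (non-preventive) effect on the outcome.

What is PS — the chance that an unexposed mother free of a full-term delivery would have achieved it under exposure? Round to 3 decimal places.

PS ≈ 0.190

Let p₁ = 0.36, p₀ = 0.21.
Under exogeneity and monotonicity, PS = (p₁ − p₀) / (1 − p₀).
PS = (0.36 − 0.21) / (1 − 0.21) = 0.15 / 0.79 ≈ 0.1899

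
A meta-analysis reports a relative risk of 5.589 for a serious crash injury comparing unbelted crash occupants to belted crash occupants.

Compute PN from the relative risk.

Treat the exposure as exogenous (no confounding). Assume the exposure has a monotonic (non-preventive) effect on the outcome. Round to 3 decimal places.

PN ≈ 0.821

Under exogeneity and monotonicity, PN = (RR − 1) / RR = 1 − 1/RR.
PN = (5.589 − 1) / 5.589 = 4.589 / 5.589 ≈ 0.8211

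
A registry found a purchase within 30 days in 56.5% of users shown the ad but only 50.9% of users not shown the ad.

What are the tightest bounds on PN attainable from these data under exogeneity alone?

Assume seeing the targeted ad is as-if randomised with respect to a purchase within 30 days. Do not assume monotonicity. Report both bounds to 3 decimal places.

p₁ = 0.565, p₀ = 0.509.
Under exogeneity alone the bounds on PN are max{0,(p₁−p₀)/p₁} ≤ PN ≤ min{1,(1−p₀)/p₁}.
  lower = (p₁ − p₀)/p₁ = 0.056 / 0.565 ≈ 0.0991
  upper = min{1, (1 − p₀)/p₁} = 0.491 / 0.565 ≈ 0.8690

0.099 ≤ PN ≤ 0.869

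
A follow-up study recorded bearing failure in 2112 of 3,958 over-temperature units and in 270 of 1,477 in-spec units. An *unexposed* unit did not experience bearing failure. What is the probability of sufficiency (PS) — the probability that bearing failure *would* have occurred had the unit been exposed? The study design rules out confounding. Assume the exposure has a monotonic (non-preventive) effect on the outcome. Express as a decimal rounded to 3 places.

p₁ = P(outcome | exposed) = 2112/3958 = 0.5336
p₀ = P(outcome | unexposed) = 270/1477 = 0.1828
Under exogeneity and monotonicity, PS = (p₁ − p₀) / (1 − p₀).
PS = (0.5336 − 0.1828) / (1 − 0.1828) = 0.3508 / 0.8172 ≈ 0.4293

PS ≈ 0.429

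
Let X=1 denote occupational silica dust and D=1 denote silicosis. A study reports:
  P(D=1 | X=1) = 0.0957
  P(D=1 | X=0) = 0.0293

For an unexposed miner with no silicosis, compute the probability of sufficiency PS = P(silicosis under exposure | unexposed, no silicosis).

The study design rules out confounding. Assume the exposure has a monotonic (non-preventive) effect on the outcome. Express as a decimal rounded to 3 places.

Let p₁ = 0.0957, p₀ = 0.0293.
Under exogeneity and monotonicity, PS = (p₁ − p₀) / (1 − p₀).
PS = (0.0957 − 0.0293) / (1 − 0.0293) = 0.0664 / 0.9707 ≈ 0.0684

PS ≈ 0.068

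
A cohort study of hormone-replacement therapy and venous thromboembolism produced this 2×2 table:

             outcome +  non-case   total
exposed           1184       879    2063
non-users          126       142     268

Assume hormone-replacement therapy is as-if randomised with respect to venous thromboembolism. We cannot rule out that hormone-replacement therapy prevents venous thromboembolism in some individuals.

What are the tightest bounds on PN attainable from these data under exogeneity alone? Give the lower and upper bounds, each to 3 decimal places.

0.181 ≤ PN ≤ 0.923

p₁ = P(outcome | exposed) = 1184/2063 = 0.57392
p₀ = P(outcome | unexposed) = 126/268 = 0.47015
Under exogeneity alone the bounds on PN are max{0,(p₁−p₀)/p₁} ≤ PN ≤ min{1,(1−p₀)/p₁}.
  lower = (p₁ − p₀)/p₁ = 0.10377 / 0.57392 ≈ 0.1808
  upper = min{1, (1 − p₀)/p₁} = 0.52985 / 0.57392 ≈ 0.9232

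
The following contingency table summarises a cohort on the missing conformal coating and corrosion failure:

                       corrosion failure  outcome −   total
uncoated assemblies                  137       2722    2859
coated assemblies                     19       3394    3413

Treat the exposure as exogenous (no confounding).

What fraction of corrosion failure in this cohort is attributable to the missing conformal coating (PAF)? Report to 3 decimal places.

PAF ≈ 0.776

p₁ = P(outcome | exposed) = 137/2859 = 0.047919
p₀ = P(outcome | unexposed) = 19/3413 = 0.0055669
Exposure prevalence π = 2859/6272 = 0.45584; overall risk P(Y=1) = 0.024872.
Under exogeneity, PAF = [P(Y=1) − p₀]/P(Y=1).
PAF = (0.024872 − 0.0055669) / 0.024872 ≈ 0.7762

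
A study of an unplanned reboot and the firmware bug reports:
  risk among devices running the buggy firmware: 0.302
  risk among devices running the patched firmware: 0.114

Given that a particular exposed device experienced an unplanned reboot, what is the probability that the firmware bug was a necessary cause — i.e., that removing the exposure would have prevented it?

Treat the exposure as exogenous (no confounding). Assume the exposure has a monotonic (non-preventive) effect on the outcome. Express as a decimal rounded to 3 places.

Let p₁ = 0.302, p₀ = 0.114.
Under exogeneity and monotonicity, PN = (p₁ − p₀) / p₁.
PN = (0.302 − 0.114) / 0.302 = 0.188 / 0.302 ≈ 0.6225

PN ≈ 0.623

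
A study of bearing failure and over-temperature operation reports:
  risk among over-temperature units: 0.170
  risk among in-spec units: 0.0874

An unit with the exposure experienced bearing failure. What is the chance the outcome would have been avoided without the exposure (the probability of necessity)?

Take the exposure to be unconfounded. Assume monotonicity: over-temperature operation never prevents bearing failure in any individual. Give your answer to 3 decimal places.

Let p₁ = 0.17, p₀ = 0.0874.
Under exogeneity and monotonicity, PN = (p₁ − p₀) / p₁.
PN = (0.17 − 0.0874) / 0.17 = 0.0826 / 0.17 ≈ 0.4859

PN ≈ 0.486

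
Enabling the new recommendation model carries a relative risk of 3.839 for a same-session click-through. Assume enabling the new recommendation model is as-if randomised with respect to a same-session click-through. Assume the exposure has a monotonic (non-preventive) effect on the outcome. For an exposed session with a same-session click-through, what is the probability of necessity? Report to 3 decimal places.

Under exogeneity and monotonicity, PN = (RR − 1) / RR = 1 − 1/RR.
PN = (3.839 − 1) / 3.839 = 2.839 / 3.839 ≈ 0.7395

PN ≈ 0.740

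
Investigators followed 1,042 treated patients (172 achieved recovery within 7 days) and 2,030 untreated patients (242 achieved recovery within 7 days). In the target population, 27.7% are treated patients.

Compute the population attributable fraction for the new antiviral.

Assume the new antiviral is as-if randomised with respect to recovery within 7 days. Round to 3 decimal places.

PAF ≈ 0.096

p₁ = P(outcome | exposed) = 172/1042 = 0.16507
p₀ = P(outcome | unexposed) = 242/2030 = 0.11921
Overall risk P(Y=1) = π·p₁ + (1−π)·p₀ = 0.277×0.16507 + 0.723×0.11921 = 0.13191.
Under exogeneity, PAF = [P(Y=1) − p₀] / P(Y=1).
PAF = (0.13191 − 0.11921) / 0.13191 ≈ 0.0963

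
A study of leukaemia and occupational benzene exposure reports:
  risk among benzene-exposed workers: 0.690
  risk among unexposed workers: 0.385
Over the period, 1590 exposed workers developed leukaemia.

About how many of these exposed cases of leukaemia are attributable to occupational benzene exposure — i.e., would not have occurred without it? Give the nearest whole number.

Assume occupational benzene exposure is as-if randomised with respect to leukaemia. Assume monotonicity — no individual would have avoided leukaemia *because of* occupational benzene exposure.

about 703 cases

Let p₁ = 0.69, p₀ = 0.385.
PN = (p₁ − p₀)/p₁ = (0.69 − 0.385) / 0.69 ≈ 0.44203.
Attributable cases ≈ PN × (exposed cases) = 0.44203 × 1590 ≈ 702.83.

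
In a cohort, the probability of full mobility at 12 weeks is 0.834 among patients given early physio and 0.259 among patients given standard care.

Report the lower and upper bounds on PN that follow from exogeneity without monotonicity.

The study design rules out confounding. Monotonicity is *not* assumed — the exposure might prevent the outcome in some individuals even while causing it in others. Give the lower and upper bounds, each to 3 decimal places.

0.689 ≤ PN ≤ 0.888

Let p₁ = 0.834, p₀ = 0.259.
Under exogeneity alone the bounds on PN are max{0,(p₁−p₀)/p₁} ≤ PN ≤ min{1,(1−p₀)/p₁}.
  lower = (p₁ − p₀)/p₁ = 0.575 / 0.834 ≈ 0.6894
  upper = min{1, (1 − p₀)/p₁} = 0.741 / 0.834 ≈ 0.8885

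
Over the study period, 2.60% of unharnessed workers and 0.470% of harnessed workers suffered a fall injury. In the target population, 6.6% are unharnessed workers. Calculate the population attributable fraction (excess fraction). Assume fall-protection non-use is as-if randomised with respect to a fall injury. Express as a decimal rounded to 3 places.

PAF ≈ 0.230

p₁ = 0.026, p₀ = 0.0047.
Overall risk P(Y=1) = π·p₁ + (1−π)·p₀ = 0.066×0.026 + 0.934×0.0047 = 0.0061058.
Under exogeneity, PAF = [P(Y=1) − p₀] / P(Y=1).
PAF = (0.0061058 − 0.0047) / 0.0061058 ≈ 0.2302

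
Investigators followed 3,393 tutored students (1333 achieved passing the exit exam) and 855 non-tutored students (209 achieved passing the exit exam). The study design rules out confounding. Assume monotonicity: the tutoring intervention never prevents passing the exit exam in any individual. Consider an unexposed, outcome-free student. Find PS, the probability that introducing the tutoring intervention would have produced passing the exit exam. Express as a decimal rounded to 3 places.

p₁ = P(outcome | exposed) = 1333/3393 = 0.39287
p₀ = P(outcome | unexposed) = 209/855 = 0.24444
Under exogeneity and monotonicity, PS = (p₁ − p₀) / (1 − p₀).
PS = (0.39287 − 0.24444) / (1 − 0.24444) = 0.14842 / 0.75556 ≈ 0.1964

PS ≈ 0.196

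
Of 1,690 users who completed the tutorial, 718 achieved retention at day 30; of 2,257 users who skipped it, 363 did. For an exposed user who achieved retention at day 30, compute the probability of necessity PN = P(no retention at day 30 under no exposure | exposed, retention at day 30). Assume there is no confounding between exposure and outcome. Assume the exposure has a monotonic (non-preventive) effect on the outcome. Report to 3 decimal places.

p₁ = P(outcome | exposed) = 718/1690 = 0.42485
p₀ = P(outcome | unexposed) = 363/2257 = 0.16083
Under exogeneity and monotonicity, PN = (p₁ − p₀) / p₁.
PN = (0.42485 − 0.16083) / 0.42485 = 0.26402 / 0.42485 ≈ 0.6214

PN ≈ 0.621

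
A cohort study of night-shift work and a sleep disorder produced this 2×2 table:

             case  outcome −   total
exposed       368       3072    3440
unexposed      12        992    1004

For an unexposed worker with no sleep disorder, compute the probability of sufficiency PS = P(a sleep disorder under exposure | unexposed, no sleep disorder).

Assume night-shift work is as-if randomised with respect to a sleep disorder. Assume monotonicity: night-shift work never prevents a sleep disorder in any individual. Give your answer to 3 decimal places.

p₁ = P(outcome | exposed) = 368/3440 = 0.10698
p₀ = P(outcome | unexposed) = 12/1004 = 0.011952
Under exogeneity and monotonicity, PS = (p₁ − p₀) / (1 − p₀).
PS = (0.10698 − 0.011952) / (1 − 0.011952) = 0.095025 / 0.98805 ≈ 0.0962

PS ≈ 0.096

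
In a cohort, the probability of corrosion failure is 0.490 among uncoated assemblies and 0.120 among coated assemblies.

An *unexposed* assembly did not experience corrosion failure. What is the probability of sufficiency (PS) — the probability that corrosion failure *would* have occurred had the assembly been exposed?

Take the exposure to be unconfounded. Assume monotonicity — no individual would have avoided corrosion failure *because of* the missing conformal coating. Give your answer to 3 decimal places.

PS ≈ 0.420

Let p₁ = 0.49, p₀ = 0.12.
Under exogeneity and monotonicity, PS = (p₁ − p₀) / (1 − p₀).
PS = (0.49 − 0.12) / (1 − 0.12) = 0.37 / 0.88 ≈ 0.4205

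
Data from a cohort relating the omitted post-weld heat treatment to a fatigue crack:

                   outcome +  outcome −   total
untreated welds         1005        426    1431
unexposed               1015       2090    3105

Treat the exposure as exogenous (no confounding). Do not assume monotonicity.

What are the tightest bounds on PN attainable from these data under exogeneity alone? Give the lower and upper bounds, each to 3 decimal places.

0.535 ≤ PN ≤ 0.958

p₁ = P(outcome | exposed) = 1005/1431 = 0.70231
p₀ = P(outcome | unexposed) = 1015/3105 = 0.32689
Under exogeneity alone the bounds on PN are max{0,(p₁−p₀)/p₁} ≤ PN ≤ min{1,(1−p₀)/p₁}.
  lower = (p₁ − p₀)/p₁ = 0.37541 / 0.70231 ≈ 0.5345
  upper = min{1, (1 − p₀)/p₁} = 0.67311 / 0.70231 ≈ 0.9584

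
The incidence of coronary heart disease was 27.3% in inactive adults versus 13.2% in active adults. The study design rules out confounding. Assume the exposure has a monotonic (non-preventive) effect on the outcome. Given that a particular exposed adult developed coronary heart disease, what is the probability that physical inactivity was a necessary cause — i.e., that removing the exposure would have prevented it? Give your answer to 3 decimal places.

p₁ = 0.273, p₀ = 0.132.
Under exogeneity and monotonicity, PN = (p₁ − p₀) / p₁.
PN = (0.273 − 0.132) / 0.273 = 0.141 / 0.273 ≈ 0.5165

PN ≈ 0.516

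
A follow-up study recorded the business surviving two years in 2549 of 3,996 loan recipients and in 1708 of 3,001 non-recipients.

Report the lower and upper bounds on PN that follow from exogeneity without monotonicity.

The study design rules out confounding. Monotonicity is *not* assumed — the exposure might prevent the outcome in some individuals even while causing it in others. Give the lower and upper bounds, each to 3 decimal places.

p₁ = P(outcome | exposed) = 2549/3996 = 0.63789
p₀ = P(outcome | unexposed) = 1708/3001 = 0.56914
Under exogeneity alone the bounds on PN are max{0,(p₁−p₀)/p₁} ≤ PN ≤ min{1,(1−p₀)/p₁}.
  lower = (p₁ − p₀)/p₁ = 0.068744 / 0.63789 ≈ 0.1078
  upper = min{1, (1 − p₀)/p₁} = 0.43086 / 0.63789 ≈ 0.6754

0.108 ≤ PN ≤ 0.675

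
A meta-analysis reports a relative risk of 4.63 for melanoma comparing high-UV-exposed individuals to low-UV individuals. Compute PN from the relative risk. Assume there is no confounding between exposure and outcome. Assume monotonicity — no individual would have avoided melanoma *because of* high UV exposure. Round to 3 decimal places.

PN ≈ 0.784

Under exogeneity and monotonicity, PN = (RR − 1) / RR = 1 − 1/RR.
PN = (4.63 − 1) / 4.63 = 3.63 / 4.63 ≈ 0.7840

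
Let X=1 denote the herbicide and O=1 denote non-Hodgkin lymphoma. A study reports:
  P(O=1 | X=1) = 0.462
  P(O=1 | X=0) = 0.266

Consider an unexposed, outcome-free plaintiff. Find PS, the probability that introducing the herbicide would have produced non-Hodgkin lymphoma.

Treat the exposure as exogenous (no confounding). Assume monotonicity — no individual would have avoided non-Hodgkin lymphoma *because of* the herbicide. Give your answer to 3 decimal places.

PS ≈ 0.267

Let p₁ = 0.462, p₀ = 0.266.
Under exogeneity and monotonicity, PS = (p₁ − p₀) / (1 − p₀).
PS = (0.462 − 0.266) / (1 − 0.266) = 0.196 / 0.734 ≈ 0.2670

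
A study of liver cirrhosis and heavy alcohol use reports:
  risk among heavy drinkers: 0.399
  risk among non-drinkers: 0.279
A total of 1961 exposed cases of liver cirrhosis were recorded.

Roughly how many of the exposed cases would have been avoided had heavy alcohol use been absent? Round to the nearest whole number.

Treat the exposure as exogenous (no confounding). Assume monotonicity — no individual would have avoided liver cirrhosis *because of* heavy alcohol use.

about 590 cases

Let p₁ = 0.399, p₀ = 0.279.
PN = (p₁ − p₀)/p₁ = (0.399 − 0.279) / 0.399 ≈ 0.30075.
Attributable cases ≈ PN × (exposed cases) = 0.30075 × 1961 ≈ 589.77.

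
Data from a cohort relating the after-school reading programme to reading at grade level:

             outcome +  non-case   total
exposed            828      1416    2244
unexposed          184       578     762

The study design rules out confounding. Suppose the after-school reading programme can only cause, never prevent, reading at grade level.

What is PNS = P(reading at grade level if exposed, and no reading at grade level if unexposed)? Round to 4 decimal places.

p₁ = P(outcome | exposed) = 828/2244 = 0.36898
p₀ = P(outcome | unexposed) = 184/762 = 0.24147
Under exogeneity and monotonicity, PNS = p₁ − p₀.
PNS = 0.36898 − 0.24147 = 0.12751

PNS ≈ 0.1275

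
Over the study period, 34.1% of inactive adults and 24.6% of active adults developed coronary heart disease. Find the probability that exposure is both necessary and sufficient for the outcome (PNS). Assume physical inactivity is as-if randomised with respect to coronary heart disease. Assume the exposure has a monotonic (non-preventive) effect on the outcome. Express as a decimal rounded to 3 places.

p₁ = 0.341, p₀ = 0.246.
Under exogeneity and monotonicity, PNS = p₁ − p₀.
PNS = 0.341 − 0.246 = 0.095

PNS ≈ 0.095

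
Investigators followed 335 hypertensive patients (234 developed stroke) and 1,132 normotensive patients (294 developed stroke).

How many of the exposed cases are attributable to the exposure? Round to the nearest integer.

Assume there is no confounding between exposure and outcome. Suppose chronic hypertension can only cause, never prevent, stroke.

about 147 cases

p₁ = P(outcome | exposed) = 234/335 = 0.69851
p₀ = P(outcome | unexposed) = 294/1132 = 0.25972
PN = (p₁ − p₀)/p₁ = (0.69851 − 0.25972) / 0.69851 ≈ 0.62818.
Attributable cases ≈ PN × (exposed cases) = 0.62818 × 234 ≈ 146.99.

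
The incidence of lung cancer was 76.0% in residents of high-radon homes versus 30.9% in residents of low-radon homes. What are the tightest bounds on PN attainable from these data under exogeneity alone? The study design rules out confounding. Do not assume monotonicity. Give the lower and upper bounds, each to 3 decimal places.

0.593 ≤ PN ≤ 0.909

p₁ = 0.76, p₀ = 0.309.
Under exogeneity alone the bounds on PN are max{0,(p₁−p₀)/p₁} ≤ PN ≤ min{1,(1−p₀)/p₁}.
  lower = (p₁ − p₀)/p₁ = 0.451 / 0.76 ≈ 0.5934
  upper = min{1, (1 − p₀)/p₁} = 0.691 / 0.76 ≈ 0.9092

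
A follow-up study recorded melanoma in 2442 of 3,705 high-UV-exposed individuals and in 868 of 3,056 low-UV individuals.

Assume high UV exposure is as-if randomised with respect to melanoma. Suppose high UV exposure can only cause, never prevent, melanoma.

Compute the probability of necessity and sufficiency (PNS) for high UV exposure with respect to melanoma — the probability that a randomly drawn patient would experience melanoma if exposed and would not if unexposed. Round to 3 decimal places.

PNS ≈ 0.375

p₁ = P(outcome | exposed) = 2442/3705 = 0.65911
p₀ = P(outcome | unexposed) = 868/3056 = 0.28403
Under exogeneity and monotonicity, PNS = p₁ − p₀.
PNS = 0.65911 − 0.28403 = 0.37508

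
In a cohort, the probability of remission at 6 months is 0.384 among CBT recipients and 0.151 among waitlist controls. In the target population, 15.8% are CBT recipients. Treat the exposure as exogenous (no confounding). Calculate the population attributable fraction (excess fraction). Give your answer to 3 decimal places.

PAF ≈ 0.196

Let p₁ = 0.384, p₀ = 0.151.
Overall risk P(Y=1) = π·p₁ + (1−π)·p₀ = 0.158×0.384 + 0.842×0.151 = 0.18781.
Under exogeneity, PAF = [P(Y=1) − p₀] / P(Y=1).
PAF = (0.18781 − 0.151) / 0.18781 ≈ 0.1960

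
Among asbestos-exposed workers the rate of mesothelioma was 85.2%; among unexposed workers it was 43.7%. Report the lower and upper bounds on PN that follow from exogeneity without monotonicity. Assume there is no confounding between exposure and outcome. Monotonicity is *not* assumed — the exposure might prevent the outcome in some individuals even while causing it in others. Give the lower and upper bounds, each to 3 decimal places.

p₁ = 0.852, p₀ = 0.437.
Under exogeneity alone the bounds on PN are max{0,(p₁−p₀)/p₁} ≤ PN ≤ min{1,(1−p₀)/p₁}.
  lower = (p₁ − p₀)/p₁ = 0.415 / 0.852 ≈ 0.4871
  upper = min{1, (1 − p₀)/p₁} = 0.563 / 0.852 ≈ 0.6608

0.487 ≤ PN ≤ 0.661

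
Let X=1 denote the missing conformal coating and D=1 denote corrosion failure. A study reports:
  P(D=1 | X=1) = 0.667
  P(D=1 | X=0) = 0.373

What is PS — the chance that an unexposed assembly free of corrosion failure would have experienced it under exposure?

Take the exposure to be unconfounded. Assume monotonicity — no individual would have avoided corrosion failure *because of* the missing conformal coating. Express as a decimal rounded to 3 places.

PS ≈ 0.469

Let p₁ = 0.667, p₀ = 0.373.
Under exogeneity and monotonicity, PS = (p₁ − p₀) / (1 − p₀).
PS = (0.667 − 0.373) / (1 − 0.373) = 0.294 / 0.627 ≈ 0.4689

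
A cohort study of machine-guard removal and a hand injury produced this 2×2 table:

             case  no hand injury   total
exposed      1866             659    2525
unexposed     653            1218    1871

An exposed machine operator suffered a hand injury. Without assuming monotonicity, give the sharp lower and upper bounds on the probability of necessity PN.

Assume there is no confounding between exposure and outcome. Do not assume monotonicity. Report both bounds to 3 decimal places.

0.528 ≤ PN ≤ 0.881

p₁ = P(outcome | exposed) = 1866/2525 = 0.73901
p₀ = P(outcome | unexposed) = 653/1871 = 0.34901
Under exogeneity alone the bounds on PN are max{0,(p₁−p₀)/p₁} ≤ PN ≤ min{1,(1−p₀)/p₁}.
  lower = (p₁ − p₀)/p₁ = 0.39 / 0.73901 ≈ 0.5277
  upper = min{1, (1 − p₀)/p₁} = 0.65099 / 0.73901 ≈ 0.8809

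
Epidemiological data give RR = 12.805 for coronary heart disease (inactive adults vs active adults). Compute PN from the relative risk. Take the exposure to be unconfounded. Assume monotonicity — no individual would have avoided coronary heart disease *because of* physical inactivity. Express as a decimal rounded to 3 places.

Under exogeneity and monotonicity, PN = (RR − 1) / RR = 1 − 1/RR.
PN = (12.805 − 1) / 12.805 = 11.8 / 12.805 ≈ 0.9219

PN ≈ 0.922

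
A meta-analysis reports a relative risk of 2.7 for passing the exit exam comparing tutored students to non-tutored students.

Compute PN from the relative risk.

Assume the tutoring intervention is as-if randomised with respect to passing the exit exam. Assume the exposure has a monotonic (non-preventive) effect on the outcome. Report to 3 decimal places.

Under exogeneity and monotonicity, PN = (RR − 1) / RR = 1 − 1/RR.
PN = (2.7 − 1) / 2.7 = 1.7 / 2.7 ≈ 0.6296

PN ≈ 0.630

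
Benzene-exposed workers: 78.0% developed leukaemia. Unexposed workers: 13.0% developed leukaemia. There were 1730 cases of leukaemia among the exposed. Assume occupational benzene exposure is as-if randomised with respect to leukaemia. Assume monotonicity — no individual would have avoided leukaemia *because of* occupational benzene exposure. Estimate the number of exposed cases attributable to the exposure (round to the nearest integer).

about 1442 cases

p₁ = 0.78, p₀ = 0.13.
PN = (p₁ − p₀)/p₁ = (0.78 − 0.13) / 0.78 ≈ 0.83333.
Attributable cases ≈ PN × (exposed cases) = 0.83333 × 1730 ≈ 1441.67.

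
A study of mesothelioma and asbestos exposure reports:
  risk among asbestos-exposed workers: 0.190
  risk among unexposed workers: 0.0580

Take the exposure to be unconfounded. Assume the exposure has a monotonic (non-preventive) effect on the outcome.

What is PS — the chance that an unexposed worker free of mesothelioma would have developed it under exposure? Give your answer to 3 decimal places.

PS ≈ 0.140

Let p₁ = 0.19, p₀ = 0.058.
Under exogeneity and monotonicity, PS = (p₁ − p₀) / (1 − p₀).
PS = (0.19 − 0.058) / (1 − 0.058) = 0.132 / 0.942 ≈ 0.1401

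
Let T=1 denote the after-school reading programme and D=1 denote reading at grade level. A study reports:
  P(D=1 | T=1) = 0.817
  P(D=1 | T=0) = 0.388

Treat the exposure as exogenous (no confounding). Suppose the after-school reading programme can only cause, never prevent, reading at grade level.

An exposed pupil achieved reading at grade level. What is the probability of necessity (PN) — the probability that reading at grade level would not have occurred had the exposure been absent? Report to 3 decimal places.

Let p₁ = 0.817, p₀ = 0.388.
Under exogeneity and monotonicity, PN = (p₁ − p₀) / p₁.
PN = (0.817 − 0.388) / 0.817 = 0.429 / 0.817 ≈ 0.5251

PN ≈ 0.525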